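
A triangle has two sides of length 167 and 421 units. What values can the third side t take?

By the triangle inequality, t must be less than 167 + 421 = 588 and greater than |167 − 421| = 254.

254 < t < 588 (units)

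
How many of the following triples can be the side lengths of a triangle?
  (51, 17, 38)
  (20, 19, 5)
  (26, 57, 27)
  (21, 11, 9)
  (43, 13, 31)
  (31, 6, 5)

(17,38,51): 17+38 > 51 → valid
(5,19,20): 5+19 > 20 → valid
(26,27,57): 26+27 ≤ 57 → not valid
(9,11,21): 9+11 ≤ 21 → not valid
(13,31,43): 13+31 > 43 → valid
(5,6,31): 5+6 ≤ 31 → not valid
3 of the 6 triples form a triangle.

3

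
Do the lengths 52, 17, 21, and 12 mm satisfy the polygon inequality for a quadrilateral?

For a quadrilateral, each side must be shorter than the sum of the others.
Here the longest side is 52, but the remaining 3 sides sum to only 50.

No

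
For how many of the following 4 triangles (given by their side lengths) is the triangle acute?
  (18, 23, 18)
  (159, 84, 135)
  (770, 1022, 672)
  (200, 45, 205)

(18,23,18): 18²+18² = 648 > 529 = 23² → acute
(159,84,135): 84²+135² = 25281 = 159² → right
(770,1022,672): 672²+770² = 1044484 = 1022² → right
(200,45,205): 45²+200² = 42025 = 205² → right
1 of the 4 is acute.

1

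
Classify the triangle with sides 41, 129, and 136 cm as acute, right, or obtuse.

obtuse

Compare the square of the longest side to the sum of squares of the other two: 41² + 129² = 18322 < 18496 = 136².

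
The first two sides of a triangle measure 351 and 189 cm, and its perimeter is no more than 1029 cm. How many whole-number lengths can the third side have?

Triangle inequality: 162 < x < 540. Perimeter ≤ 1029 gives x ≤ 1029 − 351 − 189 = 489.
So 162 < x ≤ 489; integers 163 through 489: 327 values.

327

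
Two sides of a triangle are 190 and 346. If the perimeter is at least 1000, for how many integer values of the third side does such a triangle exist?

Triangle inequality: 156 < x < 536. Perimeter ≥ 1000 gives x ≥ 1000 − 190 − 346 = 464.
So 464 ≤ x < 536; integers 464 through 535: 72 values.

72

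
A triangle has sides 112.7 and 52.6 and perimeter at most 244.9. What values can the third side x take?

60.1 < x ≤ 79.6

Triangle inequality alone gives 60.1 < x < 165.3.
The perimeter condition gives x ≤ 244.9 − 112.7 − 52.6 = 79.6.
Intersecting the two: 60.1 < x ≤ 79.6.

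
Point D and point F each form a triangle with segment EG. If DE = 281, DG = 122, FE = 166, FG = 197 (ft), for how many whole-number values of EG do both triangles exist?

203

From triangle DEG: 159 < EG < 403.
From triangle FEG: 31 < EG < 363.
Intersection: 159 < EG < 363, so integers 160 through 362: 203 values.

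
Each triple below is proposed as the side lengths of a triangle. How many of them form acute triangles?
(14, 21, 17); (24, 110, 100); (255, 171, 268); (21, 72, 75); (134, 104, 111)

(14,21,17): 14²+17² = 485 > 441 = 21² → acute
(24,110,100): 24²+100² = 10576 < 12100 = 110² → obtuse
(255,171,268): 171²+255² = 94266 > 71824 = 268² → acute
(21,72,75): 21²+72² = 5625 = 75² → right
(134,104,111): 104²+111² = 23137 > 17956 = 134² → acute
3 of the 5 are acute.

3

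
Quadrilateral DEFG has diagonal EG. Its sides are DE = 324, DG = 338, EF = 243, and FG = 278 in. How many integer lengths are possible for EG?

485

From triangle DEG: 14 < EG < 662.
From triangle FEG: 35 < EG < 521.
Intersection: 35 < EG < 521, so integers 36 through 520: 485 values.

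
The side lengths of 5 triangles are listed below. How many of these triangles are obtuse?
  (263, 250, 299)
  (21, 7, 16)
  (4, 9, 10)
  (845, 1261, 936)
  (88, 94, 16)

(263,250,299): 250²+263² = 131669 > 89401 = 299² → acute
(21,7,16): 7²+16² = 305 < 441 = 21² → obtuse
(4,9,10): 4²+9² = 97 < 100 = 10² → obtuse
(845,1261,936): 845²+936² = 1590121 = 1261² → right
(88,94,16): 16²+88² = 8000 < 8836 = 94² → obtuse
3 of the 5 are obtuse.

3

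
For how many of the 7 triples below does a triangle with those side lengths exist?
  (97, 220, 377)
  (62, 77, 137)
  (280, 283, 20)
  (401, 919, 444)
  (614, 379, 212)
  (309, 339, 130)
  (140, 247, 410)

3

(97,220,377): 97+220 ≤ 377 → not valid
(62,77,137): 62+77 > 137 → valid
(20,280,283): 20+280 > 283 → valid
(401,444,919): 401+444 ≤ 919 → not valid
(212,379,614): 212+379 ≤ 614 → not valid
(130,309,339): 130+309 > 339 → valid
(140,247,410): 140+247 ≤ 410 → not valid
3 of the 7 triples form a triangle.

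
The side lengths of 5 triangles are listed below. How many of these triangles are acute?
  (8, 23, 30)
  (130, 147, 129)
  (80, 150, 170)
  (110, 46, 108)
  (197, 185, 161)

3

(8,23,30): 8²+23² = 593 < 900 = 30² → obtuse
(130,147,129): 129²+130² = 33541 > 21609 = 147² → acute
(80,150,170): 80²+150² = 28900 = 170² → right
(110,46,108): 46²+108² = 13780 > 12100 = 110² → acute
(197,185,161): 161²+185² = 60146 > 38809 = 197² → acute
3 of the 5 are acute.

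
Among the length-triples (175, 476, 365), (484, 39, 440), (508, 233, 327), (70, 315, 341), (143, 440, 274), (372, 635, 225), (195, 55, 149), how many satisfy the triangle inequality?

4

(175,365,476): 175+365 > 476 → valid
(39,440,484): 39+440 ≤ 484 → not valid
(233,327,508): 233+327 > 508 → valid
(70,315,341): 70+315 > 341 → valid
(143,274,440): 143+274 ≤ 440 → not valid
(225,372,635): 225+372 ≤ 635 → not valid
(55,149,195): 55+149 > 195 → valid
4 of the 7 triples form a triangle.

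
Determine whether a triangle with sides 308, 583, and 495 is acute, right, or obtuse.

right

Compare the square of the longest side to the sum of squares of the other two: 308² + 495² = 339889 = 583².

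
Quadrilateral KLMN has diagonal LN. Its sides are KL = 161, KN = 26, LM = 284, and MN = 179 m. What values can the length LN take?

135 < LN < 187

From triangle KLN: |161 − 26| < LN < 161 + 26, i.e. 135 < LN < 187.
From triangle MLN: 105 < LN < 463.
Both must hold, so LN lies in the intersection.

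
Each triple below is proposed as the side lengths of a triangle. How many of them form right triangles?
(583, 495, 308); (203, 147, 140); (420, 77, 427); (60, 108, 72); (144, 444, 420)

(583,495,308): 308²+495² = 339889 = 583² → right
(203,147,140): 140²+147² = 41209 = 203² → right
(420,77,427): 77²+420² = 182329 = 427² → right
(60,108,72): 60²+72² = 8784 < 11664 = 108² → obtuse
(144,444,420): 144²+420² = 197136 = 444² → right
4 of the 5 are right.

4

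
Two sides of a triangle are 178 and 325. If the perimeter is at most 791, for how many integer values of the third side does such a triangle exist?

141

Triangle inequality: 147 < x < 503. Perimeter ≤ 791 gives x ≤ 791 − 178 − 325 = 288.
So 147 < x ≤ 288; integers 148 through 288: 141 values.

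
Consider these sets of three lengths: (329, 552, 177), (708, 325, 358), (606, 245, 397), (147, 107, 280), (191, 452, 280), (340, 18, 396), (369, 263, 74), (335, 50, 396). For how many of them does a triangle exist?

(177,329,552): 177+329 ≤ 552 → not valid
(325,358,708): 325+358 ≤ 708 → not valid
(245,397,606): 245+397 > 606 → valid
(107,147,280): 107+147 ≤ 280 → not valid
(191,280,452): 191+280 > 452 → valid
(18,340,396): 18+340 ≤ 396 → not valid
(74,263,369): 74+263 ≤ 369 → not valid
(50,335,396): 50+335 ≤ 396 → not valid
2 of the 8 triples form a triangle.

2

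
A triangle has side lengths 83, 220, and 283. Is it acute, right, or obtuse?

obtuse

Compare the square of the longest side to the sum of squares of the other two: 83² + 220² = 55289 < 80089 = 283².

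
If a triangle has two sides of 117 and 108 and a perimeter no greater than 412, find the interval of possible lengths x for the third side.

Triangle inequality alone gives 9 < x < 225.
The perimeter condition gives x ≤ 412 − 117 − 108 = 187.
Intersecting the two: 9 < x ≤ 187.

9 < x ≤ 187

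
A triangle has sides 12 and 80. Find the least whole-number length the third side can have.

The third side must be strictly greater than |12 − 80| = 68.
The smallest integer above 68 is 69.

69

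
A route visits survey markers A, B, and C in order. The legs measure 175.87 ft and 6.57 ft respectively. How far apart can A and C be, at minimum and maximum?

169.30 ≤ AC ≤ 182.44 ft

By the triangle inequality, |175.87 − 6.57| ≤ AC ≤ 175.87 + 6.57.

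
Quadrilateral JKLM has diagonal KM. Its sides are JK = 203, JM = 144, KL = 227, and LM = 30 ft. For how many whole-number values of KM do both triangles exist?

From triangle JKM: 59 < KM < 347.
From triangle LKM: 197 < KM < 257.
Intersection: 197 < KM < 257, so integers 198 through 256: 59 values.

59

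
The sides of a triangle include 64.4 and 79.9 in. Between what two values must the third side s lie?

15.5 < s < 144.3 (in)

By the triangle inequality, s must be less than 64.4 + 79.9 = 144.3 and greater than |64.4 − 79.9| = 15.5.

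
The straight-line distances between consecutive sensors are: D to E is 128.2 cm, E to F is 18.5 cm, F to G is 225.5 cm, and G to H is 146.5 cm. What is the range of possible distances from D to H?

The maximum is all hops collinear in one direction: 128.2 + 18.5 + 225.5 + 146.5 = 518.7.
The longest hop is 225.5; the others sum to 293.2. Since 225.5 ≤ 293.2, the path can fold back on itself completely, so the minimum distance is 0.

0 ≤ DH ≤ 518.7 cm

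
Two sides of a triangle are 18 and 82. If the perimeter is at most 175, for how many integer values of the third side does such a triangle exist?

11

Triangle inequality: 64 < x < 100. Perimeter ≤ 175 gives x ≤ 175 − 18 − 82 = 75.
So 64 < x ≤ 75; integers 65 through 75: 11 values.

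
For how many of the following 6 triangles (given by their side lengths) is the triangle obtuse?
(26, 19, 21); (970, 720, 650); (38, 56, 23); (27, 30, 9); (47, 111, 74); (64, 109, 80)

4

(26,19,21): 19²+21² = 802 > 676 = 26² → acute
(970,720,650): 650²+720² = 940900 = 970² → right
(38,56,23): 23²+38² = 1973 < 3136 = 56² → obtuse
(27,30,9): 9²+27² = 810 < 900 = 30² → obtuse
(47,111,74): 47²+74² = 7685 < 12321 = 111² → obtuse
(64,109,80): 64²+80² = 10496 < 11881 = 109² → obtuse
4 of the 6 are obtuse.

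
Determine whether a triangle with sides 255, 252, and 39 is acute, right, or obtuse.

right

Compare the square of the longest side to the sum of squares of the other two: 39² + 252² = 65025 = 255².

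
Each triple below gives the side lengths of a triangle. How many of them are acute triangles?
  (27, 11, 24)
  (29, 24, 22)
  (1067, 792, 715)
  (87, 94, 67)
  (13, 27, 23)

(27,11,24): 11²+24² = 697 < 729 = 27² → obtuse
(29,24,22): 22²+24² = 1060 > 841 = 29² → acute
(1067,792,715): 715²+792² = 1138489 = 1067² → right
(87,94,67): 67²+87² = 12058 > 8836 = 94² → acute
(13,27,23): 13²+23² = 698 < 729 = 27² → obtuse
2 of the 5 are acute.

2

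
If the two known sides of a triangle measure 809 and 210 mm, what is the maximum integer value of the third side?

The third side must be strictly less than 809 + 210 = 1019.
The largest integer below 1019 is 1018.

1018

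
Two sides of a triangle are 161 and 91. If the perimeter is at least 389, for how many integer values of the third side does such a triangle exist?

Triangle inequality: 70 < x < 252. Perimeter ≥ 389 gives x ≥ 389 − 161 − 91 = 137.
So 137 ≤ x < 252; integers 137 through 251: 115 values.

115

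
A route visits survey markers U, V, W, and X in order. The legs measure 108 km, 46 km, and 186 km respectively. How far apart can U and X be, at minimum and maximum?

32 ≤ UX ≤ 340 km

The maximum is all hops collinear in one direction: 108 + 46 + 186 = 340.
The longest hop is 186; the others sum to 154. Folding the others back against it leaves at least 186 − 154 = 32.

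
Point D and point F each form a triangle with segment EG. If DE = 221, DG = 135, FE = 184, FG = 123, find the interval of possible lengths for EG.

86 < EG < 307

From triangle DEG: |221 − 135| < EG < 221 + 135, i.e. 86 < EG < 356.
From triangle FEG: 61 < EG < 307.
Both must hold, so EG lies in the intersection.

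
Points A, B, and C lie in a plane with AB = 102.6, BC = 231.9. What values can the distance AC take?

129.3 ≤ AC ≤ 334.5

By the triangle inequality, |102.6 − 231.9| ≤ AC ≤ 102.6 + 231.9.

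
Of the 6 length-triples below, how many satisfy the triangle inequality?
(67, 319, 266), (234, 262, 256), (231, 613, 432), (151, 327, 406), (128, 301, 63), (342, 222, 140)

5

(67,266,319): 67+266 > 319 → valid
(234,256,262): 234+256 > 262 → valid
(231,432,613): 231+432 > 613 → valid
(151,327,406): 151+327 > 406 → valid
(63,128,301): 63+128 ≤ 301 → not valid
(140,222,342): 140+222 > 342 → valid
5 of the 6 triples form a triangle.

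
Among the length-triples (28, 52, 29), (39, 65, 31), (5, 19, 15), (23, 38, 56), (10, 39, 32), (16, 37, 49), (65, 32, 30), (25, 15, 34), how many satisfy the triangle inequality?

7

(28,29,52): 28+29 > 52 → valid
(31,39,65): 31+39 > 65 → valid
(5,15,19): 5+15 > 19 → valid
(23,38,56): 23+38 > 56 → valid
(10,32,39): 10+32 > 39 → valid
(16,37,49): 16+37 > 49 → valid
(30,32,65): 30+32 ≤ 65 → not valid
(15,25,34): 15+25 > 34 → valid
7 of the 8 triples form a triangle.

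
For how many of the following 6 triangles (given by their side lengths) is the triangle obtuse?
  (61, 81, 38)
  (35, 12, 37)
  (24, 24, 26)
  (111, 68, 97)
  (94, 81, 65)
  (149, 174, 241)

2

(61,81,38): 38²+61² = 5165 < 6561 = 81² → obtuse
(35,12,37): 12²+35² = 1369 = 37² → right
(24,24,26): 24²+24² = 1152 > 676 = 26² → acute
(111,68,97): 68²+97² = 14033 > 12321 = 111² → acute
(94,81,65): 65²+81² = 10786 > 8836 = 94² → acute
(149,174,241): 149²+174² = 52477 < 58081 = 241² → obtuse
2 of the 6 are obtuse.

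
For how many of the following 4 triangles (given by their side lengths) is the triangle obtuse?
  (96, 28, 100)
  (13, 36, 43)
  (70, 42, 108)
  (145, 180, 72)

3

(96,28,100): 28²+96² = 10000 = 100² → right
(13,36,43): 13²+36² = 1465 < 1849 = 43² → obtuse
(70,42,108): 42²+70² = 6664 < 11664 = 108² → obtuse
(145,180,72): 72²+145² = 26209 < 32400 = 180² → obtuse
3 of the 4 are obtuse.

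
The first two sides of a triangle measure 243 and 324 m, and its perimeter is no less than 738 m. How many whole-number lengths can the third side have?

Triangle inequality: 81 < x < 567. Perimeter ≥ 738 gives x ≥ 738 − 243 − 324 = 171.
So 171 ≤ x < 567; integers 171 through 566: 396 values.

396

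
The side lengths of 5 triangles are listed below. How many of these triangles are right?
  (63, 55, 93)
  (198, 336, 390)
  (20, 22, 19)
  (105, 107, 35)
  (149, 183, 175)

(63,55,93): 55²+63² = 6994 < 8649 = 93² → obtuse
(198,336,390): 198²+336² = 152100 = 390² → right
(20,22,19): 19²+20² = 761 > 484 = 22² → acute
(105,107,35): 35²+105² = 12250 > 11449 = 107² → acute
(149,183,175): 149²+175² = 52826 > 33489 = 183² → acute
1 of the 5 is right.

1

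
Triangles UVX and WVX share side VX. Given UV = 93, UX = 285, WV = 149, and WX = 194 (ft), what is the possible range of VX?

From triangle UVX: |93 − 285| < VX < 93 + 285, i.e. 192 < VX < 378.
From triangle WVX: 45 < VX < 343.
Both must hold, so VX lies in the intersection.

192 < VX < 343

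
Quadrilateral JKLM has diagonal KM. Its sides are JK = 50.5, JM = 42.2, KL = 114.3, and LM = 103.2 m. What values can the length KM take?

11.1 < KM < 92.7

From triangle JKM: |50.5 − 42.2| < KM < 50.5 + 42.2, i.e. 8.3 < KM < 92.7.
From triangle LKM: 11.1 < KM < 217.5.
Both must hold, so KM lies in the intersection.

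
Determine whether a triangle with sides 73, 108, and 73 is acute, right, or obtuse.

obtuse

Compare the square of the longest side to the sum of squares of the other two: 73² + 73² = 10658 < 11664 = 108².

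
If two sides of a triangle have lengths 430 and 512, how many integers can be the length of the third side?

The third side lies in the open interval (82, 942).
Integers from 83 to 941 inclusive: 941 − 83 + 1 = 859.

859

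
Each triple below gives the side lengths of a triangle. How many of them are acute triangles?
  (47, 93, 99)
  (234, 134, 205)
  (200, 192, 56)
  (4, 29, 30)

2

(47,93,99): 47²+93² = 10858 > 9801 = 99² → acute
(234,134,205): 134²+205² = 59981 > 54756 = 234² → acute
(200,192,56): 56²+192² = 40000 = 200² → right
(4,29,30): 4²+29² = 857 < 900 = 30² → obtuse
2 of the 4 are acute.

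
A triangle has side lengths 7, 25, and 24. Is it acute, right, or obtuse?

right

Compare the square of the longest side to the sum of squares of the other two: 7² + 24² = 625 = 25².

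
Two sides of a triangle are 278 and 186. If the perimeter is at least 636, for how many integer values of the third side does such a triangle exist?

Triangle inequality: 92 < x < 464. Perimeter ≥ 636 gives x ≥ 636 − 278 − 186 = 172.
So 172 ≤ x < 464; integers 172 through 463: 292 values.

292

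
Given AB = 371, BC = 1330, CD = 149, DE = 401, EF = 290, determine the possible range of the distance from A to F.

The maximum is all hops collinear in one direction: 371 + 1330 + 149 + 401 + 290 = 2541.
The longest hop is 1330; the others sum to 1211. Folding the others back against it leaves at least 1330 − 1211 = 119.

119 ≤ AF ≤ 2541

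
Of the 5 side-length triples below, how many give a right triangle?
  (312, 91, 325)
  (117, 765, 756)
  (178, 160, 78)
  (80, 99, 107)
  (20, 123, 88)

(312,91,325): 91²+312² = 105625 = 325² → right
(117,765,756): 117²+756² = 585225 = 765² → right
(178,160,78): 78²+160² = 31684 = 178² → right
(80,99,107): 80²+99² = 16201 > 11449 = 107² → acute
(20,123,88): 20+88 ≤ 123, not a triangle
3 of the 5 are right.

3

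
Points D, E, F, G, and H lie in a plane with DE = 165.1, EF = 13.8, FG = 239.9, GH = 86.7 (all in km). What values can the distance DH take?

0 ≤ DH ≤ 505.5 km

The maximum is all hops collinear in one direction: 165.1 + 13.8 + 239.9 + 86.7 = 505.5.
The longest hop is 239.9; the others sum to 265.6. Since 239.9 ≤ 265.6, the path can fold back on itself completely, so the minimum distance is 0.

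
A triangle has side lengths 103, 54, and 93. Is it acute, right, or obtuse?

acute

Compare the square of the longest side to the sum of squares of the other two: 54² + 93² = 11565 > 10609 = 103².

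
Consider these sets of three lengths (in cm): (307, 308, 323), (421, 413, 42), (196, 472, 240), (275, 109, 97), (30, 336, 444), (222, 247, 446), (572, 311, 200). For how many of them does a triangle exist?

3

(307,308,323): 307+308 > 323 → valid
(42,413,421): 42+413 > 421 → valid
(196,240,472): 196+240 ≤ 472 → not valid
(97,109,275): 97+109 ≤ 275 → not valid
(30,336,444): 30+336 ≤ 444 → not valid
(222,247,446): 222+247 > 446 → valid
(200,311,572): 200+311 ≤ 572 → not valid
3 of the 7 triples form a triangle.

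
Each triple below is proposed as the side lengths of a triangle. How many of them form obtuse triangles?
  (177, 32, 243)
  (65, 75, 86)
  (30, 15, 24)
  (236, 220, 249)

1

(177,32,243): 32+177 ≤ 243, not a triangle
(65,75,86): 65²+75² = 9850 > 7396 = 86² → acute
(30,15,24): 15²+24² = 801 < 900 = 30² → obtuse
(236,220,249): 220²+236² = 104096 > 62001 = 249² → acute
1 of the 4 is obtuse.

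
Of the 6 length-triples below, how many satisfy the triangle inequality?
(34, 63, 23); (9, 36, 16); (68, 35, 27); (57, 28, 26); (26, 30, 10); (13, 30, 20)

(23,34,63): 23+34 ≤ 63 → not valid
(9,16,36): 9+16 ≤ 36 → not valid
(27,35,68): 27+35 ≤ 68 → not valid
(26,28,57): 26+28 ≤ 57 → not valid
(10,26,30): 10+26 > 30 → valid
(13,20,30): 13+20 > 30 → valid
2 of the 6 triples form a triangle.

2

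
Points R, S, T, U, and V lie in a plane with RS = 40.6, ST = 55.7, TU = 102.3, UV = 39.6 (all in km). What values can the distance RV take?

0 ≤ RV ≤ 238.2 km

The maximum is all hops collinear in one direction: 40.6 + 55.7 + 102.3 + 39.6 = 238.2.
The longest hop is 102.3; the others sum to 135.9. Since 102.3 ≤ 135.9, the path can fold back on itself completely, so the minimum distance is 0.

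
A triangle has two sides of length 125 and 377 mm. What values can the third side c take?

252 < c < 502

By the triangle inequality, c must be less than 125 + 377 = 502 and greater than |125 − 377| = 252.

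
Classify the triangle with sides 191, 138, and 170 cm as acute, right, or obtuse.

acute

Compare the square of the longest side to the sum of squares of the other two: 138² + 170² = 47944 > 36481 = 191².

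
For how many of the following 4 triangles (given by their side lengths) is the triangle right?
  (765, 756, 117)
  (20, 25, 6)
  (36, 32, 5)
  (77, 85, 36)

2

(765,756,117): 117²+756² = 585225 = 765² → right
(20,25,6): 6²+20² = 436 < 625 = 25² → obtuse
(36,32,5): 5²+32² = 1049 < 1296 = 36² → obtuse
(77,85,36): 36²+77² = 7225 = 85² → right
2 of the 4 are right.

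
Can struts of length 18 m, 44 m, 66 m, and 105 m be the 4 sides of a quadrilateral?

A quadrilateral exists iff every side is shorter than the sum of the others — equivalently, the longest side is less than the sum of the rest.
Longest side 105 < 128 (sum of the remaining 3), so yes.

Yes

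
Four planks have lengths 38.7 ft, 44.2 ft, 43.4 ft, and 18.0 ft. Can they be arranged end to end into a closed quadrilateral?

Yes

A quadrilateral exists iff every side is shorter than the sum of the others — equivalently, the longest side is less than the sum of the rest.
Longest side 44.2 < 100.1 (sum of the remaining 3), so yes.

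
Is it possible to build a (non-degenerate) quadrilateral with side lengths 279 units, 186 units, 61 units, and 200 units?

A quadrilateral exists iff every side is shorter than the sum of the others — equivalently, the longest side is less than the sum of the rest.
Longest side 279 < 447 (sum of the remaining 3), so yes.

Yes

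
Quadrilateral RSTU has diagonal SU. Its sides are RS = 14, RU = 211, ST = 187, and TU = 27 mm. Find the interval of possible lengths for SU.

197 < SU < 214

From triangle RSU: |14 − 211| < SU < 14 + 211, i.e. 197 < SU < 225.
From triangle TSU: 160 < SU < 214.
Both must hold, so SU lies in the intersection.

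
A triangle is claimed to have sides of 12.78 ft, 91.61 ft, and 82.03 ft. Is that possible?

Yes

The longest side is 91.61, and the other two sum to 94.81.
Since 94.81 > 91.61, the triangle inequality holds.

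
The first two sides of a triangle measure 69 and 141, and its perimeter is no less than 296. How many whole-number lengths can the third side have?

124

Triangle inequality: 72 < x < 210. Perimeter ≥ 296 gives x ≥ 296 − 69 − 141 = 86.
So 86 ≤ x < 210; integers 86 through 209: 124 values.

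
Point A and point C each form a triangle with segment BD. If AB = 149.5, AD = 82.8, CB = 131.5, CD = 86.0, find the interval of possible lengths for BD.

66.7 < BD < 217.5

From triangle ABD: |149.5 − 82.8| < BD < 149.5 + 82.8, i.e. 66.7 < BD < 232.3.
From triangle CBD: 45.5 < BD < 217.5.
Both must hold, so BD lies in the intersection.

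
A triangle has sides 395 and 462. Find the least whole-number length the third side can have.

The third side must be strictly greater than |395 − 462| = 67.
The smallest integer above 67 is 68.

68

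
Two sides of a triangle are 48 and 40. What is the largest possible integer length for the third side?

87

The third side must be strictly less than 48 + 40 = 88.
The largest integer below 88 is 87.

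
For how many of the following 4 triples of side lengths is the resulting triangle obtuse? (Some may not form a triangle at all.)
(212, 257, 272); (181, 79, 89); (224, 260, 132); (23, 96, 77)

(212,257,272): 212²+257² = 110993 > 73984 = 272² → acute
(181,79,89): 79+89 ≤ 181, not a triangle
(224,260,132): 132²+224² = 67600 = 260² → right
(23,96,77): 23²+77² = 6458 < 9216 = 96² → obtuse
1 of the 4 is obtuse.

1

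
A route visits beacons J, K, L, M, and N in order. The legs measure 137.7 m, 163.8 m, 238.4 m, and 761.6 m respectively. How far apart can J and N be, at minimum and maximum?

The maximum is all hops collinear in one direction: 137.7 + 163.8 + 238.4 + 761.6 = 1301.5.
The longest hop is 761.6; the others sum to 539.9. Folding the others back against it leaves at least 761.6 − 539.9 = 221.7.

221.7 ≤ JN ≤ 1301.5 m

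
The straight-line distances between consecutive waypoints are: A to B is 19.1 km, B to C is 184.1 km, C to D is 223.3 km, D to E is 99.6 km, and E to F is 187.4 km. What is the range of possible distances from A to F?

The maximum is all hops collinear in one direction: 19.1 + 184.1 + 223.3 + 99.6 + 187.4 = 713.5.
The longest hop is 223.3; the others sum to 490.2. Since 223.3 ≤ 490.2, the path can fold back on itself completely, so the minimum distance is 0.

0 ≤ AF ≤ 713.5 km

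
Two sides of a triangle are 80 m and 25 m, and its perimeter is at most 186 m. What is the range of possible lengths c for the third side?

Triangle inequality alone gives 55 < c < 105.
The perimeter condition gives c ≤ 186 − 80 − 25 = 81.
Intersecting the two: 55 < c ≤ 81.

55 < c ≤ 81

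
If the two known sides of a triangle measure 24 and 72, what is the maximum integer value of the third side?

95

The third side must be strictly less than 24 + 72 = 96.
The largest integer below 96 is 95.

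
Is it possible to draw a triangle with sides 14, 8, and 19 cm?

The longest side is 19, and the other two sum to 22.
Since 22 > 19, the triangle inequality holds.

Yes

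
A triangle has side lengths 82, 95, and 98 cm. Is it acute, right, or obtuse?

acute

Compare the square of the longest side to the sum of squares of the other two: 82² + 95² = 15749 > 9604 = 98².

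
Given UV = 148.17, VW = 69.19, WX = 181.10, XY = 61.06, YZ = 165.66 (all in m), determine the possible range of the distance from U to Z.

The maximum is all hops collinear in one direction: 148.17 + 69.19 + 181.10 + 61.06 + 165.66 = 625.18.
The longest hop is 181.10; the others sum to 444.08. Since 181.10 ≤ 444.08, the path can fold back on itself completely, so the minimum distance is 0.

0 ≤ UZ ≤ 625.18 m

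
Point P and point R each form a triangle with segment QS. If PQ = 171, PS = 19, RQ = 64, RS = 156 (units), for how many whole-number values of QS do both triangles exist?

From triangle PQS: 152 < QS < 190.
From triangle RQS: 92 < QS < 220.
Intersection: 152 < QS < 190, so integers 153 through 189: 37 values.

37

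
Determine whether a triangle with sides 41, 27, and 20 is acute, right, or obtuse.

Compare the square of the longest side to the sum of squares of the other two: 20² + 27² = 1129 < 1681 = 41².

obtuse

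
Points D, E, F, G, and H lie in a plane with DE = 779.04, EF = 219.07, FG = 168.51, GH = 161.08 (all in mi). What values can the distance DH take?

The maximum is all hops collinear in one direction: 779.04 + 219.07 + 168.51 + 161.08 = 1327.70.
The longest hop is 779.04; the others sum to 548.66. Folding the others back against it leaves at least 779.04 − 548.66 = 230.38.

230.38 ≤ DH ≤ 1327.70 mi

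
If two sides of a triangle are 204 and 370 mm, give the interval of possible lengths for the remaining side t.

By the triangle inequality, t must be less than 204 + 370 = 574 and greater than |204 − 370| = 166.

166 < t < 574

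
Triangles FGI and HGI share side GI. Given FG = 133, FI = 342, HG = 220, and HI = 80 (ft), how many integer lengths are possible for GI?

From triangle FGI: 209 < GI < 475.
From triangle HGI: 140 < GI < 300.
Intersection: 209 < GI < 300, so integers 210 through 299: 90 values.

90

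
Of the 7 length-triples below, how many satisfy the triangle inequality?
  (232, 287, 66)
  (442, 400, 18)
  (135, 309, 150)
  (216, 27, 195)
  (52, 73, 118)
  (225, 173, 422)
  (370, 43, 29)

3

(66,232,287): 66+232 > 287 → valid
(18,400,442): 18+400 ≤ 442 → not valid
(135,150,309): 135+150 ≤ 309 → not valid
(27,195,216): 27+195 > 216 → valid
(52,73,118): 52+73 > 118 → valid
(173,225,422): 173+225 ≤ 422 → not valid
(29,43,370): 29+43 ≤ 370 → not valid
3 of the 7 triples form a triangle.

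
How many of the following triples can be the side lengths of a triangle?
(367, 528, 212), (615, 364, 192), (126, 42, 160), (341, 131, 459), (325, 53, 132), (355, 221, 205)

4

(212,367,528): 212+367 > 528 → valid
(192,364,615): 192+364 ≤ 615 → not valid
(42,126,160): 42+126 > 160 → valid
(131,341,459): 131+341 > 459 → valid
(53,132,325): 53+132 ≤ 325 → not valid
(205,221,355): 205+221 > 355 → valid
4 of the 6 triples form a triangle.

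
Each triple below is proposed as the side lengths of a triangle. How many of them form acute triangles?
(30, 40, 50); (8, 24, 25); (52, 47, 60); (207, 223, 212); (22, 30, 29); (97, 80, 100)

5

(30,40,50): 30²+40² = 2500 = 50² → right
(8,24,25): 8²+24² = 640 > 625 = 25² → acute
(52,47,60): 47²+52² = 4913 > 3600 = 60² → acute
(207,223,212): 207²+212² = 87793 > 49729 = 223² → acute
(22,30,29): 22²+29² = 1325 > 900 = 30² → acute
(97,80,100): 80²+97² = 15809 > 10000 = 100² → acute
5 of the 6 are acute.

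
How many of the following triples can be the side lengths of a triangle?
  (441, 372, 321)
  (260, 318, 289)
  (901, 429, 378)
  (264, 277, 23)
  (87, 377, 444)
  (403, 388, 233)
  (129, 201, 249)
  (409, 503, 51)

6

(321,372,441): 321+372 > 441 → valid
(260,289,318): 260+289 > 318 → valid
(378,429,901): 378+429 ≤ 901 → not valid
(23,264,277): 23+264 > 277 → valid
(87,377,444): 87+377 > 444 → valid
(233,388,403): 233+388 > 403 → valid
(129,201,249): 129+201 > 249 → valid
(51,409,503): 51+409 ≤ 503 → not valid
6 of the 8 triples form a triangle.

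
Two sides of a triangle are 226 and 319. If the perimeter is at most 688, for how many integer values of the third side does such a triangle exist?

Triangle inequality: 93 < x < 545. Perimeter ≤ 688 gives x ≤ 688 − 226 − 319 = 143.
So 93 < x ≤ 143; integers 94 through 143: 50 values.

50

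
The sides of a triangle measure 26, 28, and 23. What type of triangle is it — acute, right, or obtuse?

acute

Compare the square of the longest side to the sum of squares of the other two: 23² + 26² = 1205 > 784 = 28².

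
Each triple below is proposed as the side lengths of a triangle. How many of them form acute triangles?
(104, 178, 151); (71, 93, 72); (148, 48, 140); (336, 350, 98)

2

(104,178,151): 104²+151² = 33617 > 31684 = 178² → acute
(71,93,72): 71²+72² = 10225 > 8649 = 93² → acute
(148,48,140): 48²+140² = 21904 = 148² → right
(336,350,98): 98²+336² = 122500 = 350² → right
2 of the 4 are acute.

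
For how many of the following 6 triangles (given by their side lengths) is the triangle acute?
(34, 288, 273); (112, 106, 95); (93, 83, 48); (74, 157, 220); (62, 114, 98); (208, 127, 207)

4

(34,288,273): 34²+273² = 75685 < 82944 = 288² → obtuse
(112,106,95): 95²+106² = 20261 > 12544 = 112² → acute
(93,83,48): 48²+83² = 9193 > 8649 = 93² → acute
(74,157,220): 74²+157² = 30125 < 48400 = 220² → obtuse
(62,114,98): 62²+98² = 13448 > 12996 = 114² → acute
(208,127,207): 127²+207² = 58978 > 43264 = 208² → acute
4 of the 6 are acute.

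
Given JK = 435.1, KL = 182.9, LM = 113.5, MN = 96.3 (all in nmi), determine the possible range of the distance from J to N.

The maximum is all hops collinear in one direction: 435.1 + 182.9 + 113.5 + 96.3 = 827.8.
The longest hop is 435.1; the others sum to 392.7. Folding the others back against it leaves at least 435.1 − 392.7 = 42.4.

42.4 ≤ JN ≤ 827.8 nmi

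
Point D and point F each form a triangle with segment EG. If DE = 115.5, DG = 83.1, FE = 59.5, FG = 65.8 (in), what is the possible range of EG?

32.4 < EG < 125.3

From triangle DEG: |115.5 − 83.1| < EG < 115.5 + 83.1, i.e. 32.4 < EG < 198.6.
From triangle FEG: 6.3 < EG < 125.3.
Both must hold, so EG lies in the intersection.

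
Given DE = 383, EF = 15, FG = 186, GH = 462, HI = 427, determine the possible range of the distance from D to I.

0 ≤ DI ≤ 1473

The maximum is all hops collinear in one direction: 383 + 15 + 186 + 462 + 427 = 1473.
The longest hop is 462; the others sum to 1011. Since 462 ≤ 1011, the path can fold back on itself completely, so the minimum distance is 0.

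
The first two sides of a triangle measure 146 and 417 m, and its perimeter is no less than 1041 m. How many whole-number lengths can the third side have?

85

Triangle inequality: 271 < x < 563. Perimeter ≥ 1041 gives x ≥ 1041 − 146 − 417 = 478.
So 478 ≤ x < 563; integers 478 through 562: 85 values.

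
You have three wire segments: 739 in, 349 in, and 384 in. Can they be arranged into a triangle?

No

The longest side is 739, but the other two sum to only 733.
733 < 739, so the triangle inequality fails.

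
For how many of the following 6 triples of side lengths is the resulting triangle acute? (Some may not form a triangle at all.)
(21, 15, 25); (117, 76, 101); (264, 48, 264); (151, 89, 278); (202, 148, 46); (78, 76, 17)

3

(21,15,25): 15²+21² = 666 > 625 = 25² → acute
(117,76,101): 76²+101² = 15977 > 13689 = 117² → acute
(264,48,264): 48²+264² = 72000 > 69696 = 264² → acute
(151,89,278): 89+151 ≤ 278, not a triangle
(202,148,46): 46+148 ≤ 202, not a triangle
(78,76,17): 17²+76² = 6065 < 6084 = 78² → obtuse
3 of the 6 are acute.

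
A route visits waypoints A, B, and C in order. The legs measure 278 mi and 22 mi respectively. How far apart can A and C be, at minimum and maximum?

By the triangle inequality, |278 − 22| ≤ AC ≤ 278 + 22.

256 ≤ AC ≤ 300 mi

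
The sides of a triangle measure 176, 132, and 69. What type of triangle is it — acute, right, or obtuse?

Compare the square of the longest side to the sum of squares of the other two: 69² + 132² = 22185 < 30976 = 176².

obtuse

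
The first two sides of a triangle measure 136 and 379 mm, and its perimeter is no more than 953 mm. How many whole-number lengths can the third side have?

Triangle inequality: 243 < x < 515. Perimeter ≤ 953 gives x ≤ 953 − 136 − 379 = 438.
So 243 < x ≤ 438; integers 244 through 438: 195 values.

195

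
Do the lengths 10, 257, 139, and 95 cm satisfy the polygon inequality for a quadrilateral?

No

For a quadrilateral, each side must be shorter than the sum of the others.
Here the longest side is 257, but the remaining 3 sides sum to only 244.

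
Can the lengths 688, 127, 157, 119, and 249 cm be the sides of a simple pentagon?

No

For a pentagon, each side must be shorter than the sum of the others.
Here the longest side is 688, but the remaining 4 sides sum to only 652.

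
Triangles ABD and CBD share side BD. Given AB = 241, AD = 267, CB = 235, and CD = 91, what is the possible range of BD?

144 < BD < 326

From triangle ABD: |241 − 267| < BD < 241 + 267, i.e. 26 < BD < 508.
From triangle CBD: 144 < BD < 326.
Both must hold, so BD lies in the intersection.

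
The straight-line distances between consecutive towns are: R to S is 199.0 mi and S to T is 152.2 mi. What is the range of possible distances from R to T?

By the triangle inequality, |199.0 − 152.2| ≤ RT ≤ 199.0 + 152.2.

46.8 ≤ RT ≤ 351.2 mi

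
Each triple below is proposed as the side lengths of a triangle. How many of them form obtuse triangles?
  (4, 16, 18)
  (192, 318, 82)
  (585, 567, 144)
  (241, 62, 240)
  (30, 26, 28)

1

(4,16,18): 4²+16² = 272 < 324 = 18² → obtuse
(192,318,82): 82+192 ≤ 318, not a triangle
(585,567,144): 144²+567² = 342225 = 585² → right
(241,62,240): 62²+240² = 61444 > 58081 = 241² → acute
(30,26,28): 26²+28² = 1460 > 900 = 30² → acute
1 of the 5 is obtuse.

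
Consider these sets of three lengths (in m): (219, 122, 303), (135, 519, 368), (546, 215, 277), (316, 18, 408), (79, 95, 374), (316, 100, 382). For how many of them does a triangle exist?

(122,219,303): 122+219 > 303 → valid
(135,368,519): 135+368 ≤ 519 → not valid
(215,277,546): 215+277 ≤ 546 → not valid
(18,316,408): 18+316 ≤ 408 → not valid
(79,95,374): 79+95 ≤ 374 → not valid
(100,316,382): 100+316 > 382 → valid
2 of the 6 triples form a triangle.

2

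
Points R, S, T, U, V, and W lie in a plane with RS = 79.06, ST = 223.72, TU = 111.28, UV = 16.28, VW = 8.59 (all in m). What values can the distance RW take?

The maximum is all hops collinear in one direction: 79.06 + 223.72 + 111.28 + 16.28 + 8.59 = 438.93.
The longest hop is 223.72; the others sum to 215.21. Folding the others back against it leaves at least 223.72 − 215.21 = 8.51.

8.51 ≤ RW ≤ 438.93 m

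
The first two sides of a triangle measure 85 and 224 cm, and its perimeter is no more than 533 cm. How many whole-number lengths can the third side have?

Triangle inequality: 139 < x < 309. Perimeter ≤ 533 gives x ≤ 533 − 85 − 224 = 224.
So 139 < x ≤ 224; integers 140 through 224: 85 values.

85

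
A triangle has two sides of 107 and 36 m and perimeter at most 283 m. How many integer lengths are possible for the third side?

Triangle inequality: 71 < x < 143. Perimeter ≤ 283 gives x ≤ 283 − 107 − 36 = 140.
So 71 < x ≤ 140; integers 72 through 140: 69 values.

69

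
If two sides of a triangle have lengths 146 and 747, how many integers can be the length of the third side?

The third side lies in the open interval (601, 893).
Integers from 602 to 892 inclusive: 892 − 602 + 1 = 291.

291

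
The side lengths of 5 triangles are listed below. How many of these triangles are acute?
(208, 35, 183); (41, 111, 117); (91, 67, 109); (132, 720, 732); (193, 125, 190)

3

(208,35,183): 35²+183² = 34714 < 43264 = 208² → obtuse
(41,111,117): 41²+111² = 14002 > 13689 = 117² → acute
(91,67,109): 67²+91² = 12770 > 11881 = 109² → acute
(132,720,732): 132²+720² = 535824 = 732² → right
(193,125,190): 125²+190² = 51725 > 37249 = 193² → acute
3 of the 5 are acute.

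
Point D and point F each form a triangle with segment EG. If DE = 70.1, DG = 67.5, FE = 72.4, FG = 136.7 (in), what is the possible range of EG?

64.3 < EG < 137.6

From triangle DEG: |70.1 − 67.5| < EG < 70.1 + 67.5, i.e. 2.6 < EG < 137.6.
From triangle FEG: 64.3 < EG < 209.1.
Both must hold, so EG lies in the intersection.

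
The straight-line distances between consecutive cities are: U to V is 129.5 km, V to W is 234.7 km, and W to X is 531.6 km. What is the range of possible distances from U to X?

167.4 ≤ UX ≤ 895.8 km

The maximum is all hops collinear in one direction: 129.5 + 234.7 + 531.6 = 895.8.
The longest hop is 531.6; the others sum to 364.2. Folding the others back against it leaves at least 531.6 − 364.2 = 167.4.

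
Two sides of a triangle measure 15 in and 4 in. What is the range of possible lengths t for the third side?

11 < t < 19 (in)

By the triangle inequality, t must be less than 15 + 4 = 19 and greater than |15 − 4| = 11.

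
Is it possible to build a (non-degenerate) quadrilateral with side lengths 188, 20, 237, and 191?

Yes

A quadrilateral exists iff every side is shorter than the sum of the others — equivalently, the longest side is less than the sum of the rest.
Longest side 237 < 399 (sum of the remaining 3), so yes.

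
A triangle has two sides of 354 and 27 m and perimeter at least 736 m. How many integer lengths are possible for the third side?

Triangle inequality: 327 < x < 381. Perimeter ≥ 736 gives x ≥ 736 − 354 − 27 = 355.
So 355 ≤ x < 381; integers 355 through 380: 26 values.

26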